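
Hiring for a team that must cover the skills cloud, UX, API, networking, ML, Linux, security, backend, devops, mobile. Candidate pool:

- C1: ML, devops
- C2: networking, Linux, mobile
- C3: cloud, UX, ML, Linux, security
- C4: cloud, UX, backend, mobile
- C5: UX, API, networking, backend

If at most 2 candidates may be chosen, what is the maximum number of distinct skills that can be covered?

8

Choosing C3, C5 covers {cloud, UX, API, networking, ML, Linux, security, backend} — 8 skills.
No choice of 2 candidates does better; here devops, mobile are left uncovered.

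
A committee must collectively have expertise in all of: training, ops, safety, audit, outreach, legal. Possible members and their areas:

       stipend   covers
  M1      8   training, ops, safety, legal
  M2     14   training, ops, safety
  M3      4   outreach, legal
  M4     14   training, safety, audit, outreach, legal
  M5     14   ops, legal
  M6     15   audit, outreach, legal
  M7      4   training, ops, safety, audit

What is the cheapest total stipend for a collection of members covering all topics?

M3, M7 cover every topic at stipend 4 + 4 = 8.
Any cover uses at least 2 members; among all covering selections none totals below 8.

8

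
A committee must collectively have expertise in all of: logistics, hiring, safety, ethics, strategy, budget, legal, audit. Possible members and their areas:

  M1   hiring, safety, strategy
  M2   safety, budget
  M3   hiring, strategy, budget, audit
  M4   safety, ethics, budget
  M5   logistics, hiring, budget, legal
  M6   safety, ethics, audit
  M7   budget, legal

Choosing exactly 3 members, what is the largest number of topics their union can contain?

8

Choosing M1, M5, M6 covers {logistics, hiring, safety, ethics, strategy, budget, legal, audit} — 8 topics.
That is all 8 topics.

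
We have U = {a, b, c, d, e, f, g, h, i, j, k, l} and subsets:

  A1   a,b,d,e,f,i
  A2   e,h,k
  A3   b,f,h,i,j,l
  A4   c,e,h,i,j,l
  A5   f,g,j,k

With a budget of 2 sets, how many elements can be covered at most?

10

Choosing A1, A4 covers {a, b, c, d, e, f, h, i, j, l} — 10 elements.
No choice of 2 sets does better; here g, k are left uncovered.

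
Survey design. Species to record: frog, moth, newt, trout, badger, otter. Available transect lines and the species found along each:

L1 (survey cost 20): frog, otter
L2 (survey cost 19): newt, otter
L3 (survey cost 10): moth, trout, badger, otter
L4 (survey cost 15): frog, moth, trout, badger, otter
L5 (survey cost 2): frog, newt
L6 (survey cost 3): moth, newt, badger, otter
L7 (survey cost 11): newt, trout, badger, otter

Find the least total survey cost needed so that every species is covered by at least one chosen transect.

12

L3, L5 cover every species at survey cost 10 + 2 = 12.
Any cover uses at least 2 transects; among all covering selections none totals below 12.
Greedy by coverage-per-survey cost would pick L6, L5, L3 for 15 — worse than the optimum 12.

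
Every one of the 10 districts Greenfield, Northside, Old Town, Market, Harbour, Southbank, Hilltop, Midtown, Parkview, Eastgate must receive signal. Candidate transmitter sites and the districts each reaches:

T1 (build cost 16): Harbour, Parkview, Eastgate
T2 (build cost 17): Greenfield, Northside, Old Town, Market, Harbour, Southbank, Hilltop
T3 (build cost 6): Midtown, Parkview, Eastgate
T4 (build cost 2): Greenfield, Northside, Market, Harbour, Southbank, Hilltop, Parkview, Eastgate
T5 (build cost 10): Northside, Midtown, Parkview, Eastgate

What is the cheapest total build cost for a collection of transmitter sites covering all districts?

23

T2, T3 cover every district at build cost 17 + 6 = 23.
Any cover uses at least 2 transmitter sites; among all covering selections none totals below 23.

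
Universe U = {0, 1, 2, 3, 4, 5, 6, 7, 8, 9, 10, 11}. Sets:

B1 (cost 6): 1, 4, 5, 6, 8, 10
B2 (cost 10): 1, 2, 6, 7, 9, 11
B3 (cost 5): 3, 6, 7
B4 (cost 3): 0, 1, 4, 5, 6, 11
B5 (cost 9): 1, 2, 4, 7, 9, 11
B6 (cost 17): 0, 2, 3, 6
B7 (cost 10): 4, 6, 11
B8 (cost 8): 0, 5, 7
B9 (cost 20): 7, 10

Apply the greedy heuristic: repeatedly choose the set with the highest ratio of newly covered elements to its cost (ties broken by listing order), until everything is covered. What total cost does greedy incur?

Pick 1: B4 adds 6 new (0, 1, 4, 5, 6, 11) at cost 3 (ratio 6/3).
Pick 2: B3 adds 2 new (3, 7) at cost 5 (ratio 2/5).
Pick 3: B1 adds 2 new (8, 10) at cost 6 (ratio 2/6).
Pick 4: B5 adds 2 new (2, 9) at cost 9 (ratio 2/9).
Greedy total cost: 3 + 5 + 6 + 9 = 23.

23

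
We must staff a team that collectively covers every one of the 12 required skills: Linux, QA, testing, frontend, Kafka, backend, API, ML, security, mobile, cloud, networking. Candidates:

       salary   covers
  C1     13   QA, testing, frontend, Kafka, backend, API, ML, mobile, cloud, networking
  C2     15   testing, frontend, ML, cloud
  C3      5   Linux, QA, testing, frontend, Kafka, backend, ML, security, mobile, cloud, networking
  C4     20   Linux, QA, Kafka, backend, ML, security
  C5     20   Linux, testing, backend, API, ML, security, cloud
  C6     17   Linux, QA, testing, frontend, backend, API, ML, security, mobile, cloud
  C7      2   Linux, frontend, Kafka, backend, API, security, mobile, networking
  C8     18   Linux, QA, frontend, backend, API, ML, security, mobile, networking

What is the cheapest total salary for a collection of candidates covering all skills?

C3, C7 cover every skill at salary 5 + 2 = 7.
Any cover uses at least 2 candidates; among all covering selections none totals below 7.

7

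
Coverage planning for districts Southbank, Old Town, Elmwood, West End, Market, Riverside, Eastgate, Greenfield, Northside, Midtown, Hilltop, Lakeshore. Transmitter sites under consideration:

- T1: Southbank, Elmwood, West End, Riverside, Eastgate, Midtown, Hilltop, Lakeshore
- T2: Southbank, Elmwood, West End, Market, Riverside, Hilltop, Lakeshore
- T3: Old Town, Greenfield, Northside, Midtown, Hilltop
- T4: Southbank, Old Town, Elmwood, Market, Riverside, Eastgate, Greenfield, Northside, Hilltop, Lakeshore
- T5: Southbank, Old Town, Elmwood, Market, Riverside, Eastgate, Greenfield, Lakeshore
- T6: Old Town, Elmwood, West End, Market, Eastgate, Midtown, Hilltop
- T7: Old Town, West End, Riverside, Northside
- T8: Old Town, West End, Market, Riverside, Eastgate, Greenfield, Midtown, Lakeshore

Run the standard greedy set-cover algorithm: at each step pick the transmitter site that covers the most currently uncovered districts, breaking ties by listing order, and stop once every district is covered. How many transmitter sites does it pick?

2

Pick 1: T4 covers 10 new districts (Southbank, Old Town, Elmwood, Market, Riverside, Eastgate, Greenfield, Northside, Hilltop, Lakeshore).
Pick 2: T1 covers 2 new districts (West End, Midtown).
Greedy uses 2 transmitter sites.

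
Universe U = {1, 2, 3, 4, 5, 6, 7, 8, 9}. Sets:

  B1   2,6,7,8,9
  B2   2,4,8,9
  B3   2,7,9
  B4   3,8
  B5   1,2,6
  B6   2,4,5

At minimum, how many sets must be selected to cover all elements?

4

B1, B4, B5, B6 together cover {1, 2, 3, 4, 5, 6, 7, 8, 9} — every element.
No 3 of the 6 sets cover everything (all 20 triples fall short), so 4 is minimum.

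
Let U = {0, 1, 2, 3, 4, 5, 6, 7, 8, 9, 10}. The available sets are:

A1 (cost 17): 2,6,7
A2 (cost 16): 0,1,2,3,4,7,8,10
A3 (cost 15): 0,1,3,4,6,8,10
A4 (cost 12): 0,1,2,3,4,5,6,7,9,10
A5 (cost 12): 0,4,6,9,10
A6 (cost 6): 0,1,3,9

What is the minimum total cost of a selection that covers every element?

A3, A4 cover every element at cost 15 + 12 = 27.
Any cover uses at least 2 sets; among all covering selections none totals below 27.

27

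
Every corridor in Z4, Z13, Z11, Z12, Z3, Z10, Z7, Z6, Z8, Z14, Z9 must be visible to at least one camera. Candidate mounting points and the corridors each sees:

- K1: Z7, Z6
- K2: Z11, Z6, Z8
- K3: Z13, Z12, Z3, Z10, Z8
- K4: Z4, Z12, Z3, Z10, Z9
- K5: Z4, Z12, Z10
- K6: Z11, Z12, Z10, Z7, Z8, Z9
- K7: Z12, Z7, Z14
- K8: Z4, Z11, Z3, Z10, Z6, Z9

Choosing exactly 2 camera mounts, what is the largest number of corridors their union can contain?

9

Choosing K3, K8 covers {Z4, Z13, Z11, Z12, Z3, Z10, Z6, Z8, Z9} — 9 corridors.
No choice of 2 camera mounts does better; here Z7, Z14 are left uncovered.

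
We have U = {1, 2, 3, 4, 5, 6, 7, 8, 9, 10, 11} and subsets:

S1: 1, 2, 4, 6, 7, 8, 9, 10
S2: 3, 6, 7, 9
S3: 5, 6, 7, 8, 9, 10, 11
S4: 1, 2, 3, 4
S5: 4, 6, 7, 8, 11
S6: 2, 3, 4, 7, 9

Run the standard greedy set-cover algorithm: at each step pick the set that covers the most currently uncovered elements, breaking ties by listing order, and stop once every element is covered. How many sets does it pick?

3

Pick 1: S1 covers 8 new elements (1, 2, 4, 6, 7, 8, 9, 10).
Pick 2: S3 covers 2 new elements (5, 11).
Pick 3: S2 covers 1 new elements (3).
Greedy uses 3 sets. (The true minimum is 2.)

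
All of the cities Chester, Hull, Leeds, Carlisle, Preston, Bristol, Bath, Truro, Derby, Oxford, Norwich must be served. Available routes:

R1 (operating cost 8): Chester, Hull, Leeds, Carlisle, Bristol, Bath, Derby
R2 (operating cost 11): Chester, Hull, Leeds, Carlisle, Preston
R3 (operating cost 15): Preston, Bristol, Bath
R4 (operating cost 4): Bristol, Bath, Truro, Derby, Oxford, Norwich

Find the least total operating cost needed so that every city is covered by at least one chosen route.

R2, R4 cover every city at operating cost 11 + 4 = 15.
Any cover uses at least 2 routes; among all covering selections none totals below 15.

15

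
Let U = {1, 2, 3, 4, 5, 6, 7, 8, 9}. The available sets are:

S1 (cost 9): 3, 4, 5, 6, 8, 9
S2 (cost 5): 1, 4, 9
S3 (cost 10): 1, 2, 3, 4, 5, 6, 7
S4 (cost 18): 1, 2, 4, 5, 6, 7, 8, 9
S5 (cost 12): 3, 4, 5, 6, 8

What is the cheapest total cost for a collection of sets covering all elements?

S1, S3 cover every element at cost 9 + 10 = 19.
Any cover uses at least 2 sets; among all covering selections none totals below 19.

19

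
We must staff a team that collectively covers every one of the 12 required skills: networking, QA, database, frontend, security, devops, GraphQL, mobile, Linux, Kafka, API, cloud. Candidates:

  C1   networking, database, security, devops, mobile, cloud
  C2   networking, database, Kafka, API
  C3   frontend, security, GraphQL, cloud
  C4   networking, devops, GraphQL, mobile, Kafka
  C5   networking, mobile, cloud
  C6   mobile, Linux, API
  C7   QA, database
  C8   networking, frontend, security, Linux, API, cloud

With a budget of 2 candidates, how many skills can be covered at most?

10

Choosing C4, C8 covers {networking, frontend, security, devops, GraphQL, mobile, Linux, Kafka, API, cloud} — 10 skills.
No choice of 2 candidates does better; here QA, database are left uncovered.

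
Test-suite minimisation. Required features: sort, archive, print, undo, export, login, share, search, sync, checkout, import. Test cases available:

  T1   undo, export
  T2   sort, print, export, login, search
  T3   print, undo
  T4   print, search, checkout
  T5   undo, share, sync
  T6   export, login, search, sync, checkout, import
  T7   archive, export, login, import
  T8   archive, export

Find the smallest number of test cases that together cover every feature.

T2, T4, T5, T7 together cover {sort, archive, print, undo, export, login, share, search, sync, checkout, import} — every feature.
No 3 of the 8 test cases cover everything (all 56 triples fall short), so 4 is minimum.

4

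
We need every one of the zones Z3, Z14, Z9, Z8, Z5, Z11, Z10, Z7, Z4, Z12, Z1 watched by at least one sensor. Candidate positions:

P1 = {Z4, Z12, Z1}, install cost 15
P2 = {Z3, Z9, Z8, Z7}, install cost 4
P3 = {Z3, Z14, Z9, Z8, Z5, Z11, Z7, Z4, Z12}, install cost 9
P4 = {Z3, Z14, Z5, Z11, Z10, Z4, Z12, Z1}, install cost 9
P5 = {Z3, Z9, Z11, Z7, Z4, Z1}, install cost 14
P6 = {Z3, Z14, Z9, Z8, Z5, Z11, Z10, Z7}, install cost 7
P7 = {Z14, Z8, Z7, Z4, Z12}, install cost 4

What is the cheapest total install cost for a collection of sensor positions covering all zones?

P2, P4 cover every zone at install cost 4 + 9 = 13.
Any cover uses at least 2 sensor positions; among all covering selections none totals below 13.
Greedy by coverage-per-install cost would pick P7, P6, P4 for 20 — worse than the optimum 13.

13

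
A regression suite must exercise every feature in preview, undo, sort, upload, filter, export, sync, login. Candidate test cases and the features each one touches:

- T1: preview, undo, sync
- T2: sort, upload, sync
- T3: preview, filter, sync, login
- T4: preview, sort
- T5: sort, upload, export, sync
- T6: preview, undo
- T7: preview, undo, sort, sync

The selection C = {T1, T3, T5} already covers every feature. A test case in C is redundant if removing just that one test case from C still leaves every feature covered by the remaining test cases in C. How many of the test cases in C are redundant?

0

Drop T1: undo uncovered — not redundant.
Drop T3: filter, login uncovered — not redundant.
Drop T5: sort, upload, export uncovered — not redundant.
None of the test cases in C is redundant.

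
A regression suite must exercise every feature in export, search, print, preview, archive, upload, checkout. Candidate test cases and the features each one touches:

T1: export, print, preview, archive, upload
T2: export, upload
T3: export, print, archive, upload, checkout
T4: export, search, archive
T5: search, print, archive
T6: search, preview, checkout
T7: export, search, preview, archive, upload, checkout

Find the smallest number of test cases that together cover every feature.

2

T1, T6 together cover {export, search, print, preview, archive, upload, checkout} — every feature.
No single test case contains all 7 features, so 2 is optimal.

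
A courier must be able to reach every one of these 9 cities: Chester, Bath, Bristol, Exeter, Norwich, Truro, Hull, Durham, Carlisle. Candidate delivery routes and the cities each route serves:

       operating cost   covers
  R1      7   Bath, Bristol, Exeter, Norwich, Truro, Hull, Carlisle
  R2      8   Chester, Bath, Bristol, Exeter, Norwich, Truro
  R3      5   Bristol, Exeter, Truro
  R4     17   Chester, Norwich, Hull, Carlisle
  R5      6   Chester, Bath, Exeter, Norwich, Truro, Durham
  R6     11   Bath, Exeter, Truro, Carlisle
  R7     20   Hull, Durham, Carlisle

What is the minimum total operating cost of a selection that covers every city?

R1, R5 cover every city at operating cost 7 + 6 = 13.
Any cover uses at least 2 routes; among all covering selections none totals below 13.

13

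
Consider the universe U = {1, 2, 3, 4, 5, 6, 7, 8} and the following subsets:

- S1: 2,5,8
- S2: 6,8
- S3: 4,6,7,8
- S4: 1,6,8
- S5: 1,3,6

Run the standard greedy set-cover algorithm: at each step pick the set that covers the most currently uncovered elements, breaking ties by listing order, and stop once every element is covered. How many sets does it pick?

3

Pick 1: S3 covers 4 new elements (4, 6, 7, 8).
Pick 2: S1 covers 2 new elements (2, 5).
Pick 3: S5 covers 2 new elements (1, 3).
Greedy uses 3 sets.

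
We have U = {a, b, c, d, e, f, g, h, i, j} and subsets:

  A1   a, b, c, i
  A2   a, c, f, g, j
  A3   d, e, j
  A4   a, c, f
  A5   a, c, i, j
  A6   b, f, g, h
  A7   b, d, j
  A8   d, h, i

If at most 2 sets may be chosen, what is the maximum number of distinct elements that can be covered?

8

Choosing A2, A8 covers {a, c, d, f, g, h, i, j} — 8 elements.
No choice of 2 sets does better; here b, e are left uncovered.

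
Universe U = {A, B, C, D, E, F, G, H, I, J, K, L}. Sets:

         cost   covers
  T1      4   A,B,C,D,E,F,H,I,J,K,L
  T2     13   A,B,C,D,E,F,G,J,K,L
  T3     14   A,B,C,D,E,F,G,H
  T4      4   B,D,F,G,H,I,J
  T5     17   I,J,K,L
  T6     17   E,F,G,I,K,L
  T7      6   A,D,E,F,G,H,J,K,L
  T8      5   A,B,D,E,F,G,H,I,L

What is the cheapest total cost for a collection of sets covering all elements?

T1, T4 cover every element at cost 4 + 4 = 8.
Any cover uses at least 2 sets; among all covering selections none totals below 8.

8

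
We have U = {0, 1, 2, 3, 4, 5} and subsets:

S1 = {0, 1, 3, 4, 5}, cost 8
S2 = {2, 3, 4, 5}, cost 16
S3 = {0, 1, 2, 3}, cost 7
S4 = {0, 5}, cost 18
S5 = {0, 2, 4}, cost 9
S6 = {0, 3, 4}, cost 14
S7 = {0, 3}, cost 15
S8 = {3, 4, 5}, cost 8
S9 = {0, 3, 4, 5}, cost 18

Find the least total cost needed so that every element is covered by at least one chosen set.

15

S1, S3 cover every element at cost 8 + 7 = 15.
Any cover uses at least 2 sets; among all covering selections none totals below 15.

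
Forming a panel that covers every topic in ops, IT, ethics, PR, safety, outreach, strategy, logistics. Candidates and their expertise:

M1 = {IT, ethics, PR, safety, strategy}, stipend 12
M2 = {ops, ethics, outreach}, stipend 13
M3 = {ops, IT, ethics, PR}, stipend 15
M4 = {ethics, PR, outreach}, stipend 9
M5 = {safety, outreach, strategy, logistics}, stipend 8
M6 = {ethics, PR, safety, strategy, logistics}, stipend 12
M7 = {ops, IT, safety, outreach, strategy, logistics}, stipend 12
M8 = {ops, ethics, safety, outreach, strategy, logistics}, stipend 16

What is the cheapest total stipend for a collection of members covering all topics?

M4, M7 cover every topic at stipend 9 + 12 = 21.
Any cover uses at least 2 members; among all covering selections none totals below 21.

21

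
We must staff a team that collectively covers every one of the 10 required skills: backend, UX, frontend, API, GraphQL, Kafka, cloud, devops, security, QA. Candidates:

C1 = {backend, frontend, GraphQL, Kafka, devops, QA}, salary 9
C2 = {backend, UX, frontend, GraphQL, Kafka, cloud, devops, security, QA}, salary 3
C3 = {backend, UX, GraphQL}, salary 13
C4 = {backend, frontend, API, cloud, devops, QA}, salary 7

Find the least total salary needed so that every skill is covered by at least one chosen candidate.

C2, C4 cover every skill at salary 3 + 7 = 10.
Any cover uses at least 2 candidates; among all covering selections none totals below 10.

10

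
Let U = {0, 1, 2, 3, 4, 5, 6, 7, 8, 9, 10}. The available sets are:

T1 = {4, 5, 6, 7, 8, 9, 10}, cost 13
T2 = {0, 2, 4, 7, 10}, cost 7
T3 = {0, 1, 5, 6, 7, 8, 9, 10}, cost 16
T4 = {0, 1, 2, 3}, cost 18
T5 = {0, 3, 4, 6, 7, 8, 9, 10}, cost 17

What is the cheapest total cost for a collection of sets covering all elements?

31

T1, T4 cover every element at cost 13 + 18 = 31.
Any cover uses at least 2 sets; among all covering selections none totals below 31.
Greedy by coverage-per-cost would pick T2, T3, T5 for 40 — worse than the optimum 31.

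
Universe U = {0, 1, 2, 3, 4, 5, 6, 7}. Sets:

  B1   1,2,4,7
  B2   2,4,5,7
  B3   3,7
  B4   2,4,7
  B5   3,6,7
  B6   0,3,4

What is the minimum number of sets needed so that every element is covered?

4

B1, B2, B5, B6 together cover {0, 1, 2, 3, 4, 5, 6, 7} — every element.
No 3 of the 6 sets cover everything (all 20 triples fall short), so 4 is minimum.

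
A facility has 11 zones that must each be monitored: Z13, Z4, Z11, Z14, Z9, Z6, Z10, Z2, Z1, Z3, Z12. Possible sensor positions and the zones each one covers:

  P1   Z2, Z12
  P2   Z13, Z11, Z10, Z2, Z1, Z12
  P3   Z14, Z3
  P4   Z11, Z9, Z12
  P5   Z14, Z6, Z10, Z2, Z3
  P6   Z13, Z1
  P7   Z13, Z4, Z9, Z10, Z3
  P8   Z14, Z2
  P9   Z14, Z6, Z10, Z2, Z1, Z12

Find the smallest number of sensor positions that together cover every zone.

P2, P5, P7 together cover {Z13, Z4, Z11, Z14, Z9, Z6, Z10, Z2, Z1, Z3, Z12} — every zone.
No 2 of the 9 sensor positions cover everything (all 36 pairs fall short), so 3 is minimum.

3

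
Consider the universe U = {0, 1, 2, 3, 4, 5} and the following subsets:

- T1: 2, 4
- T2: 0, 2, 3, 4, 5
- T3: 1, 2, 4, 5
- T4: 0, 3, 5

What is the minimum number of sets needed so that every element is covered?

T2, T3 together cover {0, 1, 2, 3, 4, 5} — every element.
No single set contains all 6 elements, so 2 is optimal.

2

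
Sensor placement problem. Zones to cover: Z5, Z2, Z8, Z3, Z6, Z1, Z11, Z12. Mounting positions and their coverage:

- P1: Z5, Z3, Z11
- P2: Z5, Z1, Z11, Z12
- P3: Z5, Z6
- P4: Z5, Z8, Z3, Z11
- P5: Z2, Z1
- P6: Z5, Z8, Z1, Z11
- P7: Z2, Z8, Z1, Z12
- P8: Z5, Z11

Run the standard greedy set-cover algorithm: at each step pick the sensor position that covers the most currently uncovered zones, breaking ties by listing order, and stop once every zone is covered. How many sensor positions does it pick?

4

Pick 1: P2 covers 4 new zones (Z5, Z1, Z11, Z12).
Pick 2: P4 covers 2 new zones (Z8, Z3).
Pick 3: P3 covers 1 new zones (Z6).
Pick 4: P5 covers 1 new zones (Z2).
Greedy uses 4 sensor positions. (The true minimum is 3.)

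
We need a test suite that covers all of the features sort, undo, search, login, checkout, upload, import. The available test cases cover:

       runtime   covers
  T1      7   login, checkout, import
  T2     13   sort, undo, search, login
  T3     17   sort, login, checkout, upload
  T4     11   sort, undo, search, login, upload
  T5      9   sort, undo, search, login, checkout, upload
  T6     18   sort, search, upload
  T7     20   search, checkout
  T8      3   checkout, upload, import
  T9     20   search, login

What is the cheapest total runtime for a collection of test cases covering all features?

T5, T8 cover every feature at runtime 9 + 3 = 12.
Any cover uses at least 2 test cases; among all covering selections none totals below 12.

12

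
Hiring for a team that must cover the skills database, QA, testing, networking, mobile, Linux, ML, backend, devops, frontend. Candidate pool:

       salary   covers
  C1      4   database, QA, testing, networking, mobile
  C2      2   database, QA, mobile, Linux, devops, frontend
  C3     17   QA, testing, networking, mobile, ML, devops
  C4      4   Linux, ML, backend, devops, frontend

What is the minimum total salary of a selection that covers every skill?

8

C1, C4 cover every skill at salary 4 + 4 = 8.
Any cover uses at least 2 candidates; among all covering selections none totals below 8.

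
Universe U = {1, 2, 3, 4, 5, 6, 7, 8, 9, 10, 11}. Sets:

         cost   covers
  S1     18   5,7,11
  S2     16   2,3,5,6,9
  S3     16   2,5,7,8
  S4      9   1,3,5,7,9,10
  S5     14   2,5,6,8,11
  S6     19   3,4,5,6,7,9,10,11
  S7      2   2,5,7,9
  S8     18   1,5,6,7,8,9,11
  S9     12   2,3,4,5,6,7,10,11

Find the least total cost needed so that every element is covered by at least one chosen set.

S8, S9 cover every element at cost 18 + 12 = 30.
Any cover uses at least 2 sets; among all covering selections none totals below 30.
Greedy by coverage-per-cost would pick S7, S9, S4, S5 for 37 — worse than the optimum 30.

30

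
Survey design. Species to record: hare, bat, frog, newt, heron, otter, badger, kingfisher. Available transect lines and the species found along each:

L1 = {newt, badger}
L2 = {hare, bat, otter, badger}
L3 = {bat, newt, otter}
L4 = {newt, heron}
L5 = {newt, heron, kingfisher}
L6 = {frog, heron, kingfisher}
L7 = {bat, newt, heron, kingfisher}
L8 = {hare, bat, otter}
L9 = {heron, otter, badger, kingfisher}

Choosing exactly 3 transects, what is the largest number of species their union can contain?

8

Choosing L1, L2, L6 covers {hare, bat, frog, newt, heron, otter, badger, kingfisher} — 8 species.
That is all 8 species.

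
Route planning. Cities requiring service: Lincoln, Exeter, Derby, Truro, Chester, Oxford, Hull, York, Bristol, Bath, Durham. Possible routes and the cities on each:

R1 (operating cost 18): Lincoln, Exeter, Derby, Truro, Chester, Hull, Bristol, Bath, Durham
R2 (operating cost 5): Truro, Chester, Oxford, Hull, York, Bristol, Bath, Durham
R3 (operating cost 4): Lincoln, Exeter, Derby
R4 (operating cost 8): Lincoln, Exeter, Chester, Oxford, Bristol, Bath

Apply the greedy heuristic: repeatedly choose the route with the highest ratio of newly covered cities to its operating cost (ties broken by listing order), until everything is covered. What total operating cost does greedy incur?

9

Pick 1: R2 adds 8 new (Truro, Chester, Oxford, Hull, York, Bristol, Bath, Durham) at operating cost 5 (ratio 8/5).
Pick 2: R3 adds 3 new (Lincoln, Exeter, Derby) at operating cost 4 (ratio 3/4).
Greedy total operating cost: 5 + 4 = 9.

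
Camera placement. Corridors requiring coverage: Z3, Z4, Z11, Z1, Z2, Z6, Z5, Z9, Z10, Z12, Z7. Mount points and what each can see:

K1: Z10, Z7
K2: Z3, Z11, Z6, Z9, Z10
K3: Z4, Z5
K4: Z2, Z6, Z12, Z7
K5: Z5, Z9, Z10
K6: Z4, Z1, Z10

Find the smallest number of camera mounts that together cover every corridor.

K2, K3, K4, K6 together cover {Z3, Z4, Z11, Z1, Z2, Z6, Z5, Z9, Z10, Z12, Z7} — every corridor.
No 3 of the 6 camera mounts cover everything (all 20 triples fall short), so 4 is minimum.

4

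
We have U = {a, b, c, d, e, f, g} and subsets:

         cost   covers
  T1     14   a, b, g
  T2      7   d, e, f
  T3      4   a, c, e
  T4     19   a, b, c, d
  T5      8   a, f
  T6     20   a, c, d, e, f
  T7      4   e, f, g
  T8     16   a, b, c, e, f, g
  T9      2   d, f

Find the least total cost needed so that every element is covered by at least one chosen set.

18

T8, T9 cover every element at cost 16 + 2 = 18.
Any cover uses at least 2 sets; among all covering selections none totals below 18.
Greedy by coverage-per-cost would pick T9, T3, T7, T1 for 24 — worse than the optimum 18.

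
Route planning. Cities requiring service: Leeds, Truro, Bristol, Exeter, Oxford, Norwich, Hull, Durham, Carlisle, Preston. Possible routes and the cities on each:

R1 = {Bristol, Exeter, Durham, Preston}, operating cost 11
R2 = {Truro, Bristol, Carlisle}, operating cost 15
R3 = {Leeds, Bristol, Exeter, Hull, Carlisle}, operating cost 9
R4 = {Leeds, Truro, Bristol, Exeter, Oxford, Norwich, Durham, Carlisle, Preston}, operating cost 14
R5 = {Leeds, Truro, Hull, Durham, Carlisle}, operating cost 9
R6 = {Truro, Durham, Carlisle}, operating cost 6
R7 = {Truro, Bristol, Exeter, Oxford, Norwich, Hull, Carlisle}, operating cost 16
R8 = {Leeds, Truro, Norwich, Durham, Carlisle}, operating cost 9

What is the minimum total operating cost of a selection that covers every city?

R3, R4 cover every city at operating cost 9 + 14 = 23.
Any cover uses at least 2 routes; among all covering selections none totals below 23.

23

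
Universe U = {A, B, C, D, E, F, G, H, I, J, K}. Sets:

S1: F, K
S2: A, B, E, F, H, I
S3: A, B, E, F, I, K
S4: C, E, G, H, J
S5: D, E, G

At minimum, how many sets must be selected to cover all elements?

3

S3, S4, S5 together cover {A, B, C, D, E, F, G, H, I, J, K} — every element.
No 2 of the 5 sets cover everything (all 10 pairs fall short), so 3 is minimum.
Greedy (largest uncovered first) would take S2, S4, S1, S5 — 4 sets — but 3 suffice.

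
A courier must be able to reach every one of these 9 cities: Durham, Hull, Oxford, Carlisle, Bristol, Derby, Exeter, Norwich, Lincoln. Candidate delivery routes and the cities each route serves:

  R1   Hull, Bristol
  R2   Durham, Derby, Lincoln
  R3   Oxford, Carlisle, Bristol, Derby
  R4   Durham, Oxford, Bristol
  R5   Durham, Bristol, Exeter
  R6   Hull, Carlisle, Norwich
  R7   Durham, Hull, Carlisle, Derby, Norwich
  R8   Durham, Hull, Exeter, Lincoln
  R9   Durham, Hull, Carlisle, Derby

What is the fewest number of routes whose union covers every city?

R3, R6, R8 together cover {Durham, Hull, Oxford, Carlisle, Bristol, Derby, Exeter, Norwich, Lincoln} — every city.
No 2 of the 9 routes cover everything (all 36 pairs fall short), so 3 is minimum.

3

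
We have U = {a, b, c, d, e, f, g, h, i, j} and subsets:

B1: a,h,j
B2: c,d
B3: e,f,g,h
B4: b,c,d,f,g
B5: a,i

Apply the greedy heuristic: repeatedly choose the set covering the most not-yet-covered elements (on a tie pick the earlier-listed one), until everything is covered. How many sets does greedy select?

Pick 1: B4 covers 5 new elements (b, c, d, f, g).
Pick 2: B1 covers 3 new elements (a, h, j).
Pick 3: B3 covers 1 new elements (e).
Pick 4: B5 covers 1 new elements (i).
Greedy uses 4 sets.

4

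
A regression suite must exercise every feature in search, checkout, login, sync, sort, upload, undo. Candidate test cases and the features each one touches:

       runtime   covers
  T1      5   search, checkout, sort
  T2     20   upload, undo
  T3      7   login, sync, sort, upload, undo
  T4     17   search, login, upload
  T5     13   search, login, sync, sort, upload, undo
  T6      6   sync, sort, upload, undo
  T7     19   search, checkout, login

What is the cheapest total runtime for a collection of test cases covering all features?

12

T1, T3 cover every feature at runtime 5 + 7 = 12.
Any cover uses at least 2 test cases; among all covering selections none totals below 12.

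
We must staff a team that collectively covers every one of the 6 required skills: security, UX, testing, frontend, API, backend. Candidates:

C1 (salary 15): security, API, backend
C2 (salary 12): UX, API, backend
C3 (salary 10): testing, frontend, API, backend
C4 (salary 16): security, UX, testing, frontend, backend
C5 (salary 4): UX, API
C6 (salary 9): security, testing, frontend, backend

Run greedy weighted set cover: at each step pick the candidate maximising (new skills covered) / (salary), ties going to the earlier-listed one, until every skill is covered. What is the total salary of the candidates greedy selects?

Pick 1: C5 adds 2 new (UX, API) at salary 4 (ratio 2/4).
Pick 2: C6 adds 4 new (security, testing, frontend, backend) at salary 9 (ratio 4/9).
Greedy total salary: 4 + 9 = 13.

13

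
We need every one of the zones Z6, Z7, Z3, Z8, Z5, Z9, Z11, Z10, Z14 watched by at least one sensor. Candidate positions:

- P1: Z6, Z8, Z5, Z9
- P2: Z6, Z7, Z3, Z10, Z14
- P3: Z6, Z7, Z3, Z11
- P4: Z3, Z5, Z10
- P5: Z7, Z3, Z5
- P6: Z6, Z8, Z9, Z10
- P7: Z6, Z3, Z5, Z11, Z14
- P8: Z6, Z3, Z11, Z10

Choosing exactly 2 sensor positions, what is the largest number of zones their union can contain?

Choosing P1, P2 covers {Z6, Z7, Z3, Z8, Z5, Z9, Z10, Z14} — 8 zones.
No choice of 2 sensor positions does better; here Z11 is left uncovered.

8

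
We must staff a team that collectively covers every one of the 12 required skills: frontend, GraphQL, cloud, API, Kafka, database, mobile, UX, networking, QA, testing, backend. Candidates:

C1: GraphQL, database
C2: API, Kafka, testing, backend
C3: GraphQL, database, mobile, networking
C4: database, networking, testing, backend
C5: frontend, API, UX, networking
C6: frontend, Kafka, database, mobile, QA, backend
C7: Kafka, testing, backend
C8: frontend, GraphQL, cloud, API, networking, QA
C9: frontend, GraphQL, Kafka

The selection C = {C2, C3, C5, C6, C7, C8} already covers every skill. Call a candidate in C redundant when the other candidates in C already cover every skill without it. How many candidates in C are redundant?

Drop C2: the rest still cover every skill — redundant.
Drop C3: the rest still cover every skill — redundant.
Drop C5: UX uncovered — not redundant.
Drop C6: the rest still cover every skill — redundant.
Drop C7: the rest still cover every skill — redundant.
Drop C8: cloud uncovered — not redundant.
4 redundant: C2, C3, C6, C7.

4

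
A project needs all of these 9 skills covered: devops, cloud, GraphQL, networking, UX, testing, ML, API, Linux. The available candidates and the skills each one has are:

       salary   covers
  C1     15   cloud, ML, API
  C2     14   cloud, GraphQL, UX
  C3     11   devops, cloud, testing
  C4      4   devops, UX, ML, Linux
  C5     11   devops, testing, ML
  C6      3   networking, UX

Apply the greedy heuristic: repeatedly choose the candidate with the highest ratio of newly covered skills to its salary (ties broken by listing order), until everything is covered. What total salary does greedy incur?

Pick 1: C4 adds 4 new (devops, UX, ML, Linux) at salary 4 (ratio 4/4).
Pick 2: C6 adds 1 new (networking) at salary 3 (ratio 1/3).
Pick 3: C3 adds 2 new (cloud, testing) at salary 11 (ratio 2/11).
Pick 4: C2 adds 1 new (GraphQL) at salary 14 (ratio 1/14).
Pick 5: C1 adds 1 new (API) at salary 15 (ratio 1/15).
Greedy total salary: 4 + 3 + 11 + 14 + 15 = 47.

47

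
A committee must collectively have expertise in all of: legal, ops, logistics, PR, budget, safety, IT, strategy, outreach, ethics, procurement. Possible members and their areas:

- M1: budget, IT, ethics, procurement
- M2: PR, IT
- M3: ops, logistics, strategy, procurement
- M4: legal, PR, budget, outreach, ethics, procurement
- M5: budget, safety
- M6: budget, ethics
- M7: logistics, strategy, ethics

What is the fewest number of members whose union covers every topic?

4

M1, M3, M4, M5 together cover {legal, ops, logistics, PR, budget, safety, IT, strategy, outreach, ethics, procurement} — every topic.
No 3 of the 7 members cover everything (all 35 triples fall short), so 4 is minimum.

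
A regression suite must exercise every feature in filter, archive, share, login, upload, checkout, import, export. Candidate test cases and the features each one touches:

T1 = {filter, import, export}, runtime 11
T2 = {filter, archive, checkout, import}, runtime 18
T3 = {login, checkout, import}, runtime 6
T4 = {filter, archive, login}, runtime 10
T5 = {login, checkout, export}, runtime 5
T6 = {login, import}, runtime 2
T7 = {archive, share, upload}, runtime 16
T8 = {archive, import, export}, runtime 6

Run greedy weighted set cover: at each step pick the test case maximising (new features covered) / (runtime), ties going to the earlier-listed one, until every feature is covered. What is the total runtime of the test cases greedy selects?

Pick 1: T6 adds 2 new (login, import) at runtime 2 (ratio 2/2).
Pick 2: T5 adds 2 new (checkout, export) at runtime 5 (ratio 2/5).
Pick 3: T4 adds 2 new (filter, archive) at runtime 10 (ratio 2/10).
Pick 4: T7 adds 2 new (share, upload) at runtime 16 (ratio 2/16).
Greedy total runtime: 2 + 5 + 10 + 16 = 33. (The true optimum is 32, so greedy overshoots here.)

33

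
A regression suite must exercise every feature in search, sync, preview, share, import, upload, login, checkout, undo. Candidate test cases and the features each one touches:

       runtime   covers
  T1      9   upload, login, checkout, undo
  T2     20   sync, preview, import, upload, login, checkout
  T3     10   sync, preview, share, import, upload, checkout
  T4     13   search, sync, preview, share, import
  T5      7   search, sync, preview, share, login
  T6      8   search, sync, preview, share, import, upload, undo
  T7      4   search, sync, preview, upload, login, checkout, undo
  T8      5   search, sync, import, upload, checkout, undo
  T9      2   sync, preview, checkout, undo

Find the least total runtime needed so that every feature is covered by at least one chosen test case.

12

T5, T8 cover every feature at runtime 7 + 5 = 12.
Any cover uses at least 2 test cases; among all covering selections none totals below 12.
Greedy by coverage-per-runtime would pick T9, T7, T6 for 14 — worse than the optimum 12.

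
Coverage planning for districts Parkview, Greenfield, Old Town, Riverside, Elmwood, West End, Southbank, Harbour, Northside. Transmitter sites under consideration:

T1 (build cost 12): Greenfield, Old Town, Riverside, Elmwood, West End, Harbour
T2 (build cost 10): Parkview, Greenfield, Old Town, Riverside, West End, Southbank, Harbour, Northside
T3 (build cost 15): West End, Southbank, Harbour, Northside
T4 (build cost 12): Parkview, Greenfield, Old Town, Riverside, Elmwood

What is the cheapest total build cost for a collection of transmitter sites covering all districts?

T1, T2 cover every district at build cost 12 + 10 = 22.
Any cover uses at least 2 transmitter sites; among all covering selections none totals below 22.

22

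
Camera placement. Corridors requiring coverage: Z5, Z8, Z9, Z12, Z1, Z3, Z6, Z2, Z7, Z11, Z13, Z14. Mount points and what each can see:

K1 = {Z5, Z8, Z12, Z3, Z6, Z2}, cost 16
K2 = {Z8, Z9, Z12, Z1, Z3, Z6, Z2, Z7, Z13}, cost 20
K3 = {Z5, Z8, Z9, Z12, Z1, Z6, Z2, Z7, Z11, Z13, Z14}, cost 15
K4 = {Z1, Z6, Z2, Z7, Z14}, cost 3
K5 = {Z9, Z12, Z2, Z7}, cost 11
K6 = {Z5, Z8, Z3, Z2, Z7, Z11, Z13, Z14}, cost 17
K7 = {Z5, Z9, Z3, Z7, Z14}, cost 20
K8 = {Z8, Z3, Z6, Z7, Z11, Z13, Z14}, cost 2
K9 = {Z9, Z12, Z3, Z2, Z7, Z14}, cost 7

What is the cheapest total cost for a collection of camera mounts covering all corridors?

17

K3, K8 cover every corridor at cost 15 + 2 = 17.
Any cover uses at least 2 camera mounts; among all covering selections none totals below 17.
Greedy by coverage-per-cost would pick K8, K4, K9, K3 for 27 — worse than the optimum 17.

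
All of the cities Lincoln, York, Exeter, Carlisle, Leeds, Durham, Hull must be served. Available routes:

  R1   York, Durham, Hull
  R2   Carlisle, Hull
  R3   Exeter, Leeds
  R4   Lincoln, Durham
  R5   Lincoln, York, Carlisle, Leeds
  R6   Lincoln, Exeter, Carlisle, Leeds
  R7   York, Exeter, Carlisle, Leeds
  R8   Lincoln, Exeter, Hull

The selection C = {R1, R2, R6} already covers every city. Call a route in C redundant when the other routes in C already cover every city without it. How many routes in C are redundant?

Drop R1: York, Durham uncovered — not redundant.
Drop R2: the rest still cover every city — redundant.
Drop R6: Lincoln, Exeter, Leeds uncovered — not redundant.
1 redundant: R2.

1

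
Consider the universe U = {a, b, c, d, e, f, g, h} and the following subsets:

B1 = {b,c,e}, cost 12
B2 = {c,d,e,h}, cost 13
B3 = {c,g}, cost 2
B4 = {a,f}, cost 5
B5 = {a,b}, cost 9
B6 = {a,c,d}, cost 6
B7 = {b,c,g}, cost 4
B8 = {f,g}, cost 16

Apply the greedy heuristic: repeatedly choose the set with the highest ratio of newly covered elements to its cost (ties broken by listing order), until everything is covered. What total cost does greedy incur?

24

Pick 1: B3 adds 2 new (c, g) at cost 2 (ratio 2/2).
Pick 2: B4 adds 2 new (a, f) at cost 5 (ratio 2/5).
Pick 3: B7 adds 1 new (b) at cost 4 (ratio 1/4).
Pick 4: B2 adds 3 new (d, e, h) at cost 13 (ratio 3/13).
Greedy total cost: 2 + 5 + 4 + 13 = 24. (The true optimum is 22, so greedy overshoots here.)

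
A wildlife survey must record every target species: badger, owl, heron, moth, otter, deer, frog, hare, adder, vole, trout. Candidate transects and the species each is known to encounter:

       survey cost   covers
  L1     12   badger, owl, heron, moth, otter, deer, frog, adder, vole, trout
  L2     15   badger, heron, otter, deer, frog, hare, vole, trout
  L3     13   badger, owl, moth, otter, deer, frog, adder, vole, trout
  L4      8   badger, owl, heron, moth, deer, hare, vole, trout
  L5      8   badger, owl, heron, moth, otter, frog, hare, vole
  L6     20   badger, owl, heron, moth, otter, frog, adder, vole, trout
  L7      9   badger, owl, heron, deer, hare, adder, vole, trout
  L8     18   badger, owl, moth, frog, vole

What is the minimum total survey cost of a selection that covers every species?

17

L5, L7 cover every species at survey cost 8 + 9 = 17.
Any cover uses at least 2 transects; among all covering selections none totals below 17.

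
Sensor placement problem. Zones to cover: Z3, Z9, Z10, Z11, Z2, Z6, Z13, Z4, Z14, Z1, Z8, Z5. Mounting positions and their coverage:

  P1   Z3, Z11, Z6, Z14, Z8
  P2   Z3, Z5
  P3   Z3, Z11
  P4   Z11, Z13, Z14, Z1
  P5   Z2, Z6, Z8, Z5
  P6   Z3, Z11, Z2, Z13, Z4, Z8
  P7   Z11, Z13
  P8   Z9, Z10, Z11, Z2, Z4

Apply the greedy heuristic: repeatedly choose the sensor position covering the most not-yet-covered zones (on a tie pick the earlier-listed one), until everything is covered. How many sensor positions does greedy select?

Pick 1: P6 covers 6 new zones (Z3, Z11, Z2, Z13, Z4, Z8).
Pick 2: P1 covers 2 new zones (Z6, Z14).
Pick 3: P8 covers 2 new zones (Z9, Z10).
Pick 4: P2 covers 1 new zones (Z5).
Pick 5: P4 covers 1 new zones (Z1).
Greedy uses 5 sensor positions. (The true minimum is 4.)

5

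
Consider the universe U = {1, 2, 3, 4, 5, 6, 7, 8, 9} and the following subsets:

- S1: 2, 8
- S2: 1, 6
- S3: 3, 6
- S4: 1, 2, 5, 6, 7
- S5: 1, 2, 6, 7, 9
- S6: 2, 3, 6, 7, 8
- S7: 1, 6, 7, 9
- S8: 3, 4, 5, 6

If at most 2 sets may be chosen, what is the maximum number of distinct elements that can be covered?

8

Choosing S5, S8 covers {1, 2, 3, 4, 5, 6, 7, 9} — 8 elements.
No choice of 2 sets does better; here 8 is left uncovered.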